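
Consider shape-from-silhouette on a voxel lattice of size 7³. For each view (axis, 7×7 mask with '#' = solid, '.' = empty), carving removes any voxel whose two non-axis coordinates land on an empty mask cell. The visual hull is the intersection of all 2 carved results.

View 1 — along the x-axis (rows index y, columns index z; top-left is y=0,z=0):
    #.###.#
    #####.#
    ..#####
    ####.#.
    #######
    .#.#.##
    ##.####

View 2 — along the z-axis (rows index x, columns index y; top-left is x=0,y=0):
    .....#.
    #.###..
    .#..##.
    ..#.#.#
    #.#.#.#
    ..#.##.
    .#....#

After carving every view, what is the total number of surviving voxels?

voxel count = 112

initial block: 7^3 = 343
[1] x-view keeps 38 columns → grid now 266
[2] z-view keeps 20 columns → grid now 112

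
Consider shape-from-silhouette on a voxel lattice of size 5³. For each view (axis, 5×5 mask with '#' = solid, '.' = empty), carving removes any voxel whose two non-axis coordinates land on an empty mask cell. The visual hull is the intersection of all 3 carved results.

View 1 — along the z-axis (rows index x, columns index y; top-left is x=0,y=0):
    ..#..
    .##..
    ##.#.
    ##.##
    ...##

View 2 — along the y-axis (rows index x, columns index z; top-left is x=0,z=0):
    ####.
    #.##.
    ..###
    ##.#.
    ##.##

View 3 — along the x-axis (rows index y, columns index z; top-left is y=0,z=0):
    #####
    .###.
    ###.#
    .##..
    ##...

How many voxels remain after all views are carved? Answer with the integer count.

before carving: 125 voxels (5×5×5)
after view 1 [z-axis, 12 of 25 cells solid] → remaining = 60
after view 2 [y-axis, 17 of 25 cells solid] → remaining = 39
after view 3 [x-axis, 16 of 25 cells solid] → remaining = 24

24 voxels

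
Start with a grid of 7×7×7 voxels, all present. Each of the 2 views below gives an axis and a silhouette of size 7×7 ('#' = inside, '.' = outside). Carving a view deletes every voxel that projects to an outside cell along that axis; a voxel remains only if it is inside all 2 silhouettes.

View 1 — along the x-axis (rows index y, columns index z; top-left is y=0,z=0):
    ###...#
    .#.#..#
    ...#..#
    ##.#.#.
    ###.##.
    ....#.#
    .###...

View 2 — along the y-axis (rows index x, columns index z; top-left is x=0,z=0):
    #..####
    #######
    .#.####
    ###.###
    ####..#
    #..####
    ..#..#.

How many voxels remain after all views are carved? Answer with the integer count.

full grid |V| = 343
V1 x: intersect with YZ mask (23 set) -- 161 left
V2 y: intersect with XZ mask (35 set) -- 113 left

voxel count = 113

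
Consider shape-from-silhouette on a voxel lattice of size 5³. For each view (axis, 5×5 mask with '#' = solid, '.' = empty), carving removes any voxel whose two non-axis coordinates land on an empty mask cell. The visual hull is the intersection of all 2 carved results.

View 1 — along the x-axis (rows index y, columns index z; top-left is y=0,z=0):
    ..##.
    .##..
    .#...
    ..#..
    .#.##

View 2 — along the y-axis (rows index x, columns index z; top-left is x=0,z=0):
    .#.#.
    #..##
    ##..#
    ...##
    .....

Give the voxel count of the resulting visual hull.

|visual hull| = 15

start: 5×5×5 = 125 voxels
V1 x: intersect with YZ mask (9 set) -- 45 left
V2 y: intersect with XZ mask (10 set) -- 15 left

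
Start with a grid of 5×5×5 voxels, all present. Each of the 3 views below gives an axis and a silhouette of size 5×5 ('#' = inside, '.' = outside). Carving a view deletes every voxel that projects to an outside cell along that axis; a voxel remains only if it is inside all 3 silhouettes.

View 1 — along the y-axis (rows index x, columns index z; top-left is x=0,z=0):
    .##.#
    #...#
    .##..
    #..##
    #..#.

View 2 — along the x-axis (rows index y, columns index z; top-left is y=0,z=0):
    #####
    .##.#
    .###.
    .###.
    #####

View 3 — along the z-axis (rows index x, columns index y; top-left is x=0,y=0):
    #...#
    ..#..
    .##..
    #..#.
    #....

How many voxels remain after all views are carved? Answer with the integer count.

start: 5×5×5 = 125 voxels
  1. axis=1 (XZ plane), |mask|=12  ⇒  voxels=60
  2. axis=0 (YZ plane), |mask|=19  ⇒  voxels=43
  3. axis=2 (XY plane), |mask|=8  ⇒  voxels=16

voxel count = 16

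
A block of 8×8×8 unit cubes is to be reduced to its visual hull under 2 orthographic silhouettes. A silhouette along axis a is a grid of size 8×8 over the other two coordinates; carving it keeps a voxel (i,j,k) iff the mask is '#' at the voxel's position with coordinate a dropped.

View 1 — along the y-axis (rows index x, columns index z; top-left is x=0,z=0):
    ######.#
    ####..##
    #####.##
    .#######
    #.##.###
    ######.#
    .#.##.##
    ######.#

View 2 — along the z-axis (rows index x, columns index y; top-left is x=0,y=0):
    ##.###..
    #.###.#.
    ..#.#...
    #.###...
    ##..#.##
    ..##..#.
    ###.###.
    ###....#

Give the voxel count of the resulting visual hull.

remaining voxels: 216

full grid |V| = 512
[1] y-view keeps 52 columns → grid now 416
[2] z-view keeps 34 columns → grid now 216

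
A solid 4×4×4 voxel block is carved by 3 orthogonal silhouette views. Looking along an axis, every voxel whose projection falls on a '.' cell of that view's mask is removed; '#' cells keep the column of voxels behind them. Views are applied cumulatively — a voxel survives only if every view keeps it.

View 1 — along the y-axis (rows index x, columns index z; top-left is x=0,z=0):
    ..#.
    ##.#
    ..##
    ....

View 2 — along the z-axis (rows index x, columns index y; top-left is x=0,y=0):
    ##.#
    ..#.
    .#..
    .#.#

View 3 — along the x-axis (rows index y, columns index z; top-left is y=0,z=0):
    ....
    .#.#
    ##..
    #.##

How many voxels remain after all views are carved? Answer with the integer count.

full grid |V| = 64
[1] y-view keeps 6 columns → grid now 24
[2] z-view keeps 7 columns → grid now 8
[3] x-view keeps 7 columns → grid now 4

4 voxels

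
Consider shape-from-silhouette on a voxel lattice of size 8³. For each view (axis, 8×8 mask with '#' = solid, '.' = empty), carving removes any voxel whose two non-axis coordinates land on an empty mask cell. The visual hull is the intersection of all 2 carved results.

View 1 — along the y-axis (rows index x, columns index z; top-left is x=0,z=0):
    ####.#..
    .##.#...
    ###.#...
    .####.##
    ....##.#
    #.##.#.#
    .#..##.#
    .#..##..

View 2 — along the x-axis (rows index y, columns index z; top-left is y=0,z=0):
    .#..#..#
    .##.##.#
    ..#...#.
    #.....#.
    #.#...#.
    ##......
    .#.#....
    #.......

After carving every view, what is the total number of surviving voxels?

full grid |V| = 512
after view 1 [y-axis, 33 of 64 cells solid] → remaining = 264
after view 2 [x-axis, 20 of 64 cells solid] → remaining = 82

voxel count = 82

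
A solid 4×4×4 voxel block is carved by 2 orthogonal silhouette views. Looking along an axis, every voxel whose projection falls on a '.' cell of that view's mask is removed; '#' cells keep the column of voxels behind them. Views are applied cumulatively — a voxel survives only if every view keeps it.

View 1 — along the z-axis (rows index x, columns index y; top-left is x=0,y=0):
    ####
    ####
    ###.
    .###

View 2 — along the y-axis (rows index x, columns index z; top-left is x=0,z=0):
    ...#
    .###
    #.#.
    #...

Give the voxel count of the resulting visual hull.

before carving: 64 voxels (4×4×4)
carve view 1 (along z, XY-mask fill 14/16): 56 voxels remain
carve view 2 (along y, XZ-mask fill 7/16): 25 voxels remain

remaining voxels: 25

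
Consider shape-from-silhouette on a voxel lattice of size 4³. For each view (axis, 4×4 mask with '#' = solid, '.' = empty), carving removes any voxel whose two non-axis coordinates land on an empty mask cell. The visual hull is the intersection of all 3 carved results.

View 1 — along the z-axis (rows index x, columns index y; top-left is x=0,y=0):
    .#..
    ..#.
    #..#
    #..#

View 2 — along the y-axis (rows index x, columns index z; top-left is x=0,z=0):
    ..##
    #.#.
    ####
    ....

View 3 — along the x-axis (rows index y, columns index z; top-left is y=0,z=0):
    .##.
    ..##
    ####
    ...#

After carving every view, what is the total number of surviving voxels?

start: 4×4×4 = 64 voxels
[1] z-view keeps 6 columns → grid now 24
[2] y-view keeps 8 columns → grid now 12
[3] x-view keeps 9 columns → grid now 7

|visual hull| = 7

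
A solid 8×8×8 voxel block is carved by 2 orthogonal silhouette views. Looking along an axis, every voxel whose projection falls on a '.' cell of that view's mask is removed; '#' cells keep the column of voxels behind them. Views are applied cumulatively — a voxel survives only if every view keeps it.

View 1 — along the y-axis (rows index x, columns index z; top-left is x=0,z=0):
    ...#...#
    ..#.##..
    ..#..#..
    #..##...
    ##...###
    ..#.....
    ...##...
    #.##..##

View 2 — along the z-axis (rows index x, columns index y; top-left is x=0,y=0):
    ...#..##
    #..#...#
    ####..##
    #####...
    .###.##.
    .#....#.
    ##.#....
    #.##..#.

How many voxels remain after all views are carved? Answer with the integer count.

full grid |V| = 512
V1 y: intersect with XZ mask (23 set) -- 184 left
V2 z: intersect with XY mask (31 set) -- 95 left

95 voxels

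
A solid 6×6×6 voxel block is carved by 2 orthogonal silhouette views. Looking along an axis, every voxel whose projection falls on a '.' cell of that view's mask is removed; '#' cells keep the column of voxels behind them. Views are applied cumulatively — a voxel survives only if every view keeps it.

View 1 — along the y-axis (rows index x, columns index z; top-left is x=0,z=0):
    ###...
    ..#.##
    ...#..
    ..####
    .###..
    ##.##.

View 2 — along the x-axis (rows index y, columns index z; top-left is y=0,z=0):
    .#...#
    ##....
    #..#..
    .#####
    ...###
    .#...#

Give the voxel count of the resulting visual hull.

voxel count = 46

full grid |V| = 216
  1. axis=1 (XZ plane), |mask|=18  ⇒  voxels=108
  2. axis=0 (YZ plane), |mask|=16  ⇒  voxels=46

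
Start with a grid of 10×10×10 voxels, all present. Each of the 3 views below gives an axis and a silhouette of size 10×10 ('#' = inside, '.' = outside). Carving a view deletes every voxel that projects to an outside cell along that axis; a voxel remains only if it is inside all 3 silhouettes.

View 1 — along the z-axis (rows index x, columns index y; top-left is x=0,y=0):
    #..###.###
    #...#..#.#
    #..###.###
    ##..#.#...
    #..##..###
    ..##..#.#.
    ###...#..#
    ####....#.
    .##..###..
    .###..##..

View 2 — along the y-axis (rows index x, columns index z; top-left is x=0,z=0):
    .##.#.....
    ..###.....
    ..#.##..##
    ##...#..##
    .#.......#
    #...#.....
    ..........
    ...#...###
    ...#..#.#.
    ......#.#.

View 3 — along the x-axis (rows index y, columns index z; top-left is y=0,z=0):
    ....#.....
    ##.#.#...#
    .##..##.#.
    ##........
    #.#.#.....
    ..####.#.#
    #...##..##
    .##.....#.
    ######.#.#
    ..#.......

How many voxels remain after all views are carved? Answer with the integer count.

voxel count = 65

start: 10×10×10 = 1000 voxels
V1 z: intersect with XY mask (52 set) -- 520 left
V2 y: intersect with XZ mask (29 set) -- 153 left
V3 x: intersect with YZ mask (39 set) -- 65 left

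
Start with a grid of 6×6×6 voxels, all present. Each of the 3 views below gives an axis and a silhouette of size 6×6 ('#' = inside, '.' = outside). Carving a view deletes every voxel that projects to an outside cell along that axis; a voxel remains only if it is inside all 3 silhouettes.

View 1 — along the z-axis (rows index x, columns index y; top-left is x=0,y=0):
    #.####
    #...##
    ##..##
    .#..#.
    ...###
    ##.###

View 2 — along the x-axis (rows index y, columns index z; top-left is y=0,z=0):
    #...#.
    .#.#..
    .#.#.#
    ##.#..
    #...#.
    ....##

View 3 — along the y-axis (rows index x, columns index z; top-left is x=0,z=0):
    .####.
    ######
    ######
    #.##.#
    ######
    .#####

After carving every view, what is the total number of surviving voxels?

voxel count = 38

start: 6×6×6 = 216 voxels
V1 z: intersect with XY mask (22 set) -- 132 left
V2 x: intersect with YZ mask (14 set) -- 48 left
V3 y: intersect with XZ mask (31 set) -- 38 left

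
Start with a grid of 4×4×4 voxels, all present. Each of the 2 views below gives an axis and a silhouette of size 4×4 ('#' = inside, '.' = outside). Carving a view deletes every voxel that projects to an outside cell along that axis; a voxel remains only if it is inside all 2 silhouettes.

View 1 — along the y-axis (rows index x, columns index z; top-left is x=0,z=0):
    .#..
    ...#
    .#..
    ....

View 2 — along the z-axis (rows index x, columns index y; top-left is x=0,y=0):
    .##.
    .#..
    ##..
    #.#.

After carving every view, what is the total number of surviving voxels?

voxel count = 5

start: 4×4×4 = 64 voxels
after view 1 [y-axis, 3 of 16 cells solid] → remaining = 12
after view 2 [z-axis, 7 of 16 cells solid] → remaining = 5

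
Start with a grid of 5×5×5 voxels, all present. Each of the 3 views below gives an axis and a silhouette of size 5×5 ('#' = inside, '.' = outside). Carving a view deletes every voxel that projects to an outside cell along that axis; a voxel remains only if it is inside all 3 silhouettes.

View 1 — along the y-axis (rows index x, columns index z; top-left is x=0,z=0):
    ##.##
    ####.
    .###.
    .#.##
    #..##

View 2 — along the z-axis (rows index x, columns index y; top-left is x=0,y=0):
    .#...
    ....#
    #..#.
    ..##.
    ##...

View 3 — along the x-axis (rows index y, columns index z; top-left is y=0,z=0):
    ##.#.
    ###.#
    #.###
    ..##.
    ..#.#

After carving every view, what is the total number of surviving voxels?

|visual hull| = 15

initial block: 5^3 = 125
carve view 1 (along y, XZ-mask fill 17/25): 85 voxels remain
carve view 2 (along z, XY-mask fill 8/25): 26 voxels remain
carve view 3 (along x, YZ-mask fill 15/25): 15 voxels remain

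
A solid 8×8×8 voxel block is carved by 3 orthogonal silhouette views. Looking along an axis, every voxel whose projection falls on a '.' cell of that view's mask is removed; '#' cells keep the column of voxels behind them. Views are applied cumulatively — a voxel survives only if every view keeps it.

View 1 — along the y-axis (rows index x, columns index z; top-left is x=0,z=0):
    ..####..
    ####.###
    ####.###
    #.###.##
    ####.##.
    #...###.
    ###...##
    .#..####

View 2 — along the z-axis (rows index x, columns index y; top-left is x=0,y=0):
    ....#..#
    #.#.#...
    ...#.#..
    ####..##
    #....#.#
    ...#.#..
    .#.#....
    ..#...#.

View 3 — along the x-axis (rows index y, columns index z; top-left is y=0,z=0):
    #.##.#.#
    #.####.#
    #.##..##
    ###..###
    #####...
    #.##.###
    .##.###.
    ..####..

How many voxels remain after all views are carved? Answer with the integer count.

|visual hull| = 89

full grid |V| = 512
  1. axis=1 (XZ plane), |mask|=44  ⇒  voxels=352
  2. axis=2 (XY plane), |mask|=22  ⇒  voxels=125
  3. axis=0 (YZ plane), |mask|=42  ⇒  voxels=89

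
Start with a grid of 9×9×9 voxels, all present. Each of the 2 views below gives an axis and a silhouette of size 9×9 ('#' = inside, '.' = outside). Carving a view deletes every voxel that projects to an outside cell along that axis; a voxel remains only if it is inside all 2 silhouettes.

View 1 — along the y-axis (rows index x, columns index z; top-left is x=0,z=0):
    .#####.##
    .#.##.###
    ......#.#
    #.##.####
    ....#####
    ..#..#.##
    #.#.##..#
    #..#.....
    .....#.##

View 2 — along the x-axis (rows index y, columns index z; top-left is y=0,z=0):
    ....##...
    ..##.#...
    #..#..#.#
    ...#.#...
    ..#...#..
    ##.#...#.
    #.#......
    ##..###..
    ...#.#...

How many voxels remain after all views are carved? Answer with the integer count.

full grid |V| = 729
after view 1 [y-axis, 41 of 81 cells solid] → remaining = 369
after view 2 [x-axis, 26 of 81 cells solid] → remaining = 112

voxel count = 112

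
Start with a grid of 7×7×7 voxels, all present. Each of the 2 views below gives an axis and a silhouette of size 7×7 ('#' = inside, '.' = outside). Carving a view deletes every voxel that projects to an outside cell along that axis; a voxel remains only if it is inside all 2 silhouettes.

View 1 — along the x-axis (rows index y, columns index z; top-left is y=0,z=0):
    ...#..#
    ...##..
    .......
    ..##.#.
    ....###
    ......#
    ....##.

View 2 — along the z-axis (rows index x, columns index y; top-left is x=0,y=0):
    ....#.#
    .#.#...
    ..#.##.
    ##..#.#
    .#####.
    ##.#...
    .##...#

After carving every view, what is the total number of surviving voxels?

voxel count = 43

initial block: 7^3 = 343
after view 1 [x-axis, 13 of 49 cells solid] → remaining = 91
after view 2 [z-axis, 22 of 49 cells solid] → remaining = 43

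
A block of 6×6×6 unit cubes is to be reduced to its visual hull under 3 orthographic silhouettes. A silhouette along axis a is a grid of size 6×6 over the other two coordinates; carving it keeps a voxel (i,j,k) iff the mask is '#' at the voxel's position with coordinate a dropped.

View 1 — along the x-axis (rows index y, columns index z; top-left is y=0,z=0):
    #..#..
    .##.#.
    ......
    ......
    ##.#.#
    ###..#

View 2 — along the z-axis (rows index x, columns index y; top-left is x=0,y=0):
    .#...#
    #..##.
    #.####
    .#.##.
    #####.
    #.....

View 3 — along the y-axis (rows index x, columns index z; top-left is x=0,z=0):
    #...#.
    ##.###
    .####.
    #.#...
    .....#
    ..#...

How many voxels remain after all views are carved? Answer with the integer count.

before carving: 216 voxels (6×6×6)
step 1: project along x, AND mask (13/36) → |grid| = 78
step 2: project along z, AND mask (19/36) → |grid| = 41
step 3: project along y, AND mask (15/36) → |grid| = 16

voxel count = 16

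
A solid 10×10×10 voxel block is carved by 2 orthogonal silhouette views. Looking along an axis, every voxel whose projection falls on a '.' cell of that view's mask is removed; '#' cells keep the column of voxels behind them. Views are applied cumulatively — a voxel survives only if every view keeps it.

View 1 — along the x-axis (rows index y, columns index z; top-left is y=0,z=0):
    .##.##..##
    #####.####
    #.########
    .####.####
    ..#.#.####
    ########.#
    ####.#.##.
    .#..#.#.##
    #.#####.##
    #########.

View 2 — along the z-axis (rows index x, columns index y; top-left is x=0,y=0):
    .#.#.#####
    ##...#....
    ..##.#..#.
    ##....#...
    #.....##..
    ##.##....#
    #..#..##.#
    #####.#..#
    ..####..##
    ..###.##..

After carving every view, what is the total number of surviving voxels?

voxel count = 364

initial block: 10^3 = 1000
V1 x: intersect with YZ mask (76 set) -- 760 left
V2 z: intersect with XY mask (48 set) -- 364 left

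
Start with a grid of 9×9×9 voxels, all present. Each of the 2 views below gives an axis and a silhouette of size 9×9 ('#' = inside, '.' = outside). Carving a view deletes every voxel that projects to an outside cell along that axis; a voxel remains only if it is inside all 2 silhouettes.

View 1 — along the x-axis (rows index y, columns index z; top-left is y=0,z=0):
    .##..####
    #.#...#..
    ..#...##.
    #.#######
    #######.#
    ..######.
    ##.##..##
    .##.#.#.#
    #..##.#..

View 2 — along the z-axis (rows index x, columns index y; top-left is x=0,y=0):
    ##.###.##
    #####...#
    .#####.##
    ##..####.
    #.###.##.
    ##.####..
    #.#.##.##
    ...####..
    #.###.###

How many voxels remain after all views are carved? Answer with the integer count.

voxel count = 316

initial block: 9^3 = 729
  1. axis=0 (YZ plane), |mask|=49  ⇒  voxels=441
  2. axis=2 (XY plane), |mask|=55  ⇒  voxels=316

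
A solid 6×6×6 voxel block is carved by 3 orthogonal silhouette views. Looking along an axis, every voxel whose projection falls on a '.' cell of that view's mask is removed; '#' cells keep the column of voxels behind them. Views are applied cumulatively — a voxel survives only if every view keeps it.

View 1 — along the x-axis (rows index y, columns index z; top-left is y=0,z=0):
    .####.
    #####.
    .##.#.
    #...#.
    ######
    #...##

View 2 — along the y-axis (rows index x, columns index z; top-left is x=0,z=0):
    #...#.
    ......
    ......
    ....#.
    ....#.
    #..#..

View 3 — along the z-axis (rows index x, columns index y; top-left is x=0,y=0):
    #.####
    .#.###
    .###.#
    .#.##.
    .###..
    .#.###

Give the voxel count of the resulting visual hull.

initial block: 6^3 = 216
V1 x: intersect with YZ mask (23 set) -- 138 left
V2 y: intersect with XZ mask (6 set) -- 29 left
V3 z: intersect with XY mask (23 set) -- 20 left

remaining voxels: 20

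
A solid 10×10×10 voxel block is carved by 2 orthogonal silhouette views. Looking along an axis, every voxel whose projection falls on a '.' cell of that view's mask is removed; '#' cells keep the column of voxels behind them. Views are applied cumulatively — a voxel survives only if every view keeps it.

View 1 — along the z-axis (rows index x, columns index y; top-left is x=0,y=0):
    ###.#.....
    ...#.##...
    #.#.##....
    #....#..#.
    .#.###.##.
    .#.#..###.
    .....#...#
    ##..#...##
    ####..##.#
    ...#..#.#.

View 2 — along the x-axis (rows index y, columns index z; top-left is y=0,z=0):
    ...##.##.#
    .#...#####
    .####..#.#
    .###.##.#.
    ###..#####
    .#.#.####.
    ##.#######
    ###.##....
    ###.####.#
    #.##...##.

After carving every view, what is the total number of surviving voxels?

271 voxels

start: 10×10×10 = 1000 voxels
[1] z-view keeps 42 columns → grid now 420
[2] x-view keeps 64 columns → grid now 271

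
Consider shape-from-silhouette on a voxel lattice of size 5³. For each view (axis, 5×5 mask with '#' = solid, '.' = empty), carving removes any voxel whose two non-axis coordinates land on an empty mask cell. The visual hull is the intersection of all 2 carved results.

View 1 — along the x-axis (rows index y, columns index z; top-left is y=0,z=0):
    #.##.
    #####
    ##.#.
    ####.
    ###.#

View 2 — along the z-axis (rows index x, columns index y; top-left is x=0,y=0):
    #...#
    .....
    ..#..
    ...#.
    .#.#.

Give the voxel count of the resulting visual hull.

|visual hull| = 23

before carving: 125 voxels (5×5×5)
  1. axis=0 (YZ plane), |mask|=19  ⇒  voxels=95
  2. axis=2 (XY plane), |mask|=6  ⇒  voxels=23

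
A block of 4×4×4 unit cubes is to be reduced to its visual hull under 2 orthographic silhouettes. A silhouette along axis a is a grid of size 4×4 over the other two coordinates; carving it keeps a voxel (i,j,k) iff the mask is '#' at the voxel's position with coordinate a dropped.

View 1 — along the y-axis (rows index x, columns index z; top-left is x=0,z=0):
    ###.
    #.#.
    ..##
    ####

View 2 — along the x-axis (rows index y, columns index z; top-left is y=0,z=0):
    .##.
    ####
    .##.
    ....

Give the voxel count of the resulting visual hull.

full grid |V| = 64
[1] y-view keeps 11 columns → grid now 44
[2] x-view keeps 8 columns → grid now 23

voxel count = 23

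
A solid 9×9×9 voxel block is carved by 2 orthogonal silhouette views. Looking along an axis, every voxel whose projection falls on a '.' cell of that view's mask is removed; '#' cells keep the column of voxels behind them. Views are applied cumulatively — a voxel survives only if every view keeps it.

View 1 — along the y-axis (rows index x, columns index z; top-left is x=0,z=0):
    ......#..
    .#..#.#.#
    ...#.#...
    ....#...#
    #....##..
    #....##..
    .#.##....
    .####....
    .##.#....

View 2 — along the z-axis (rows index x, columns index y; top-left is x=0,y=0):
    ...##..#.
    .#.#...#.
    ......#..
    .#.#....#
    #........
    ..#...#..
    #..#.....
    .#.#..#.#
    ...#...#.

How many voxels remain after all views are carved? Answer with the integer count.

start: 9×9×9 = 729 voxels
[1] y-view keeps 25 columns → grid now 225
[2] z-view keeps 21 columns → grid now 60

60 voxels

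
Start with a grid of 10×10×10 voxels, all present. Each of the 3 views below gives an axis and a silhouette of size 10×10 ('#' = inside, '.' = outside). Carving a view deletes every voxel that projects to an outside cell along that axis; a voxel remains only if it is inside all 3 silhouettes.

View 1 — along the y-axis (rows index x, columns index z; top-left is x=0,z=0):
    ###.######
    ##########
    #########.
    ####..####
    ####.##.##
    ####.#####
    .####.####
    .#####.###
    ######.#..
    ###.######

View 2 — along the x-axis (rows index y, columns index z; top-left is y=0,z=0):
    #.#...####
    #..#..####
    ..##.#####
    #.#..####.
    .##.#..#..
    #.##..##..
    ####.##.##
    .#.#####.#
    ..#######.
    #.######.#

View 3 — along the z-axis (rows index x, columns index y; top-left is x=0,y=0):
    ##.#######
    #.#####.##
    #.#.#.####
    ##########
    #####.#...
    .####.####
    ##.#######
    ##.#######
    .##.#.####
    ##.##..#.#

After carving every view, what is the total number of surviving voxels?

|visual hull| = 433

before carving: 1000 voxels (10×10×10)
V1 y: intersect with XZ mask (85 set) -- 850 left
V2 x: intersect with YZ mask (64 set) -- 545 left
V3 z: intersect with XY mask (79 set) -- 433 left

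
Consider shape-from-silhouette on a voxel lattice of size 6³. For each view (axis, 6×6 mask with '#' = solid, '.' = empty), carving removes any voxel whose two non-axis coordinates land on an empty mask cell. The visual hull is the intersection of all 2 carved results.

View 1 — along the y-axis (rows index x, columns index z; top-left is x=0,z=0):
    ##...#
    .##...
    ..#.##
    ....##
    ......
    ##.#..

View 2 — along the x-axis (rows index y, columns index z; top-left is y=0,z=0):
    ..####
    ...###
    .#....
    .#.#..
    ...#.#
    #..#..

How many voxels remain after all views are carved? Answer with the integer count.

remaining voxels: 28

start: 6×6×6 = 216 voxels
carve view 1 (along y, XZ-mask fill 13/36): 78 voxels remain
carve view 2 (along x, YZ-mask fill 14/36): 28 voxels remain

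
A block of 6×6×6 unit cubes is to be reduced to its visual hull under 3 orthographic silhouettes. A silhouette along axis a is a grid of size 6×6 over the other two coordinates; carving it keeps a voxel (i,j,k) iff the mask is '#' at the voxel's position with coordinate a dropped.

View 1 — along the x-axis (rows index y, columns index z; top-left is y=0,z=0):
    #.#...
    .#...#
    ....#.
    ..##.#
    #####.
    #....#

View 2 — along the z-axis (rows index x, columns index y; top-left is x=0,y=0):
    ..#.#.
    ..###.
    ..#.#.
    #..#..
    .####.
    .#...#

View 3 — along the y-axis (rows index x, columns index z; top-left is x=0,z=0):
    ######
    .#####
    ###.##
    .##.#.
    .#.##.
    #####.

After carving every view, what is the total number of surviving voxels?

start: 6×6×6 = 216 voxels
after view 1 [x-axis, 15 of 36 cells solid] → remaining = 90
after view 2 [z-axis, 15 of 36 cells solid] → remaining = 41
after view 3 [y-axis, 27 of 36 cells solid] → remaining = 29

29 voxels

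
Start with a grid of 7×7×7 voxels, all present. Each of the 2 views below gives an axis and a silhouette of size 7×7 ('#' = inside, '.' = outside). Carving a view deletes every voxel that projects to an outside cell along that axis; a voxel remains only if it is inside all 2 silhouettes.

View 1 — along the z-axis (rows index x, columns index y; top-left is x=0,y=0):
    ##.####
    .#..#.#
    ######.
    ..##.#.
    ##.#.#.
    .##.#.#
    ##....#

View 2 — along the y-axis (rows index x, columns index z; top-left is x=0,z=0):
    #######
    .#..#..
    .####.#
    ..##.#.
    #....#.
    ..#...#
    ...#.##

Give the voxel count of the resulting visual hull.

initial block: 7^3 = 343
carve view 1 (along z, XY-mask fill 29/49): 203 voxels remain
carve view 2 (along y, XZ-mask fill 24/49): 112 voxels remain

|visual hull| = 112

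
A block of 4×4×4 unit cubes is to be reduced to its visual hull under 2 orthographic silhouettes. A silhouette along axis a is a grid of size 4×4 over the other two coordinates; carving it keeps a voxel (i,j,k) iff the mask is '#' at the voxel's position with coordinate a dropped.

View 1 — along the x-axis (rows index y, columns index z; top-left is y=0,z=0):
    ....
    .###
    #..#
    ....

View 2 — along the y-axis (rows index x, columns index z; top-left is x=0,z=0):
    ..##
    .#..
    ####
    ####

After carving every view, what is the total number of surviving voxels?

initial block: 4^3 = 64
step 1: project along x, AND mask (5/16) → |grid| = 20
step 2: project along y, AND mask (11/16) → |grid| = 14

voxel count = 14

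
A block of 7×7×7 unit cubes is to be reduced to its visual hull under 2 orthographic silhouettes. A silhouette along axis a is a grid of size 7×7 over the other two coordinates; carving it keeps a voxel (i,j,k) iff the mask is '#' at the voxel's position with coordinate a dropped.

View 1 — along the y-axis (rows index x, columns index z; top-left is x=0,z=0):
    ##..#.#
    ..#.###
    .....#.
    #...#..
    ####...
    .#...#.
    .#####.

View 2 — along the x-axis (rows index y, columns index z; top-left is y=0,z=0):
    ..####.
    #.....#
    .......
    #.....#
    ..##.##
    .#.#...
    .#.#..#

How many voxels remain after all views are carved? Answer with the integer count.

voxel count = 48

start: 7×7×7 = 343 voxels
step 1: project along y, AND mask (22/49) → |grid| = 154
step 2: project along x, AND mask (17/49) → |grid| = 48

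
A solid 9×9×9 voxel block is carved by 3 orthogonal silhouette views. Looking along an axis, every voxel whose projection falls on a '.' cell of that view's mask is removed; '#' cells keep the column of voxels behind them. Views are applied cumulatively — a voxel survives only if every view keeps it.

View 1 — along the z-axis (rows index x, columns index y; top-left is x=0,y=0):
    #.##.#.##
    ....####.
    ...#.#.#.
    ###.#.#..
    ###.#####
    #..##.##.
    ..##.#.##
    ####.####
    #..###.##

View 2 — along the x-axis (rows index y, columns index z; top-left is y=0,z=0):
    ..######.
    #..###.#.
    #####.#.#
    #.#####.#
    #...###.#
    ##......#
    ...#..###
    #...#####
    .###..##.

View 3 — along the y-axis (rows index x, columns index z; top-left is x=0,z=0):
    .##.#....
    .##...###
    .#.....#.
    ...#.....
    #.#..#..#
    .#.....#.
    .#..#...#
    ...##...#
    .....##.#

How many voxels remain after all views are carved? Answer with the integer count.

start: 9×9×9 = 729 voxels
after view 1 [z-axis, 50 of 81 cells solid] → remaining = 450
after view 2 [x-axis, 48 of 81 cells solid] → remaining = 267
after view 3 [y-axis, 26 of 81 cells solid] → remaining = 86

voxel count = 86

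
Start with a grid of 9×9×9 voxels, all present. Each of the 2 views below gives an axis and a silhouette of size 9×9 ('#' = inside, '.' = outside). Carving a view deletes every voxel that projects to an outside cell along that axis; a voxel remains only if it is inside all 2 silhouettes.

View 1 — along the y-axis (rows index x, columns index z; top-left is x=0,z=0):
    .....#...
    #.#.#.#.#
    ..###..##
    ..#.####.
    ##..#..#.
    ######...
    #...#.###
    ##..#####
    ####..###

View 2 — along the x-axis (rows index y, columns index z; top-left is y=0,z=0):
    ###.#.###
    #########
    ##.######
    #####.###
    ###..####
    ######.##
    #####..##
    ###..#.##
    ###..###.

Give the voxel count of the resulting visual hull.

before carving: 729 voxels (9×9×9)
V1 y: intersect with XZ mask (45 set) -- 405 left
V2 x: intersect with YZ mask (66 set) -- 335 left

335 voxels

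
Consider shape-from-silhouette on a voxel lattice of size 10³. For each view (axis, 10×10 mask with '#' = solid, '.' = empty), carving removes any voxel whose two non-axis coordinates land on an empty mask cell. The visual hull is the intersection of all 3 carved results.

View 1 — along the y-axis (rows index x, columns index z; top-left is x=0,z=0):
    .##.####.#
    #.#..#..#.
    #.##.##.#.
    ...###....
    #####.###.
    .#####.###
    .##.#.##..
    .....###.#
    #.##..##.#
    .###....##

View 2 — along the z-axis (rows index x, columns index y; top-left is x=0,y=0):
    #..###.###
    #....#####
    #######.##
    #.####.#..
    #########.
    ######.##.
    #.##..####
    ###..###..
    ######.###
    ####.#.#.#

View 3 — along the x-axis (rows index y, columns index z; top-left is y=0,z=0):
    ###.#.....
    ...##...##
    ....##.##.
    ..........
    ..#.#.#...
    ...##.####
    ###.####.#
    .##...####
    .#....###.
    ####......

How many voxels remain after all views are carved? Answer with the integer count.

before carving: 1000 voxels (10×10×10)
carve view 1 (along y, XZ-mask fill 56/100): 560 voxels remain
carve view 2 (along z, XY-mask fill 74/100): 429 voxels remain
carve view 3 (along x, YZ-mask fill 43/100): 184 voxels remain

voxel count = 184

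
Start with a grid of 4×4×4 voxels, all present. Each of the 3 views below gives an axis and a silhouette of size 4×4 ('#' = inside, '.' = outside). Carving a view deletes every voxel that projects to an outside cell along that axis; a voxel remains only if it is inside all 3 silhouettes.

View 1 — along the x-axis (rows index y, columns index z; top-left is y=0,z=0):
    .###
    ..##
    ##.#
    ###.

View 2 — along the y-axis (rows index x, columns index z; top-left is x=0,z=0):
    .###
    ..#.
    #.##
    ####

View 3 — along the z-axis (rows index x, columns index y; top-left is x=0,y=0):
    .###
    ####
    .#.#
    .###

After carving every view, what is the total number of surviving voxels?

start: 4×4×4 = 64 voxels
V1 x: intersect with YZ mask (11 set) -- 44 left
V2 y: intersect with XZ mask (11 set) -- 31 left
V3 z: intersect with XY mask (12 set) -- 21 left

remaining voxels: 21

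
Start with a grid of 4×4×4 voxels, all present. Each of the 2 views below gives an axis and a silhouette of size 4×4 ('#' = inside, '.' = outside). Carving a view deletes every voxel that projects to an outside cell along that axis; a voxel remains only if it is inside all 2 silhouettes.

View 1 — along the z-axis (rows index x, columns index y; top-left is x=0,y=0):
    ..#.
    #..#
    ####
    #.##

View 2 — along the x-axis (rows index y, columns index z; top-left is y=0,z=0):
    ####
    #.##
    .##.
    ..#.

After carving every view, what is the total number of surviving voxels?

voxel count = 24

initial block: 4^3 = 64
carve view 1 (along z, XY-mask fill 10/16): 40 voxels remain
carve view 2 (along x, YZ-mask fill 10/16): 24 voxels remain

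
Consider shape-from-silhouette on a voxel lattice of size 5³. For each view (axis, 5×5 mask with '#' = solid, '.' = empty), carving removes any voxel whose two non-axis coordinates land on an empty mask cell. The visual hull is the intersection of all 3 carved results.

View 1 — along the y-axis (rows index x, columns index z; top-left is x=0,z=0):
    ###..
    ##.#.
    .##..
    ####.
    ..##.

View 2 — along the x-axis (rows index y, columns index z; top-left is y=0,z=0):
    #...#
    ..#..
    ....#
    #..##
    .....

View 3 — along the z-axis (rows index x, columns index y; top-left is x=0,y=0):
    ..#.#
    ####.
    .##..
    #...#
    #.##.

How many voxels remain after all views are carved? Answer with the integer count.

before carving: 125 voxels (5×5×5)
step 1: project along y, AND mask (14/25) → |grid| = 70
step 2: project along x, AND mask (7/25) → |grid| = 13
step 3: project along z, AND mask (13/25) → |grid| = 6

6 voxels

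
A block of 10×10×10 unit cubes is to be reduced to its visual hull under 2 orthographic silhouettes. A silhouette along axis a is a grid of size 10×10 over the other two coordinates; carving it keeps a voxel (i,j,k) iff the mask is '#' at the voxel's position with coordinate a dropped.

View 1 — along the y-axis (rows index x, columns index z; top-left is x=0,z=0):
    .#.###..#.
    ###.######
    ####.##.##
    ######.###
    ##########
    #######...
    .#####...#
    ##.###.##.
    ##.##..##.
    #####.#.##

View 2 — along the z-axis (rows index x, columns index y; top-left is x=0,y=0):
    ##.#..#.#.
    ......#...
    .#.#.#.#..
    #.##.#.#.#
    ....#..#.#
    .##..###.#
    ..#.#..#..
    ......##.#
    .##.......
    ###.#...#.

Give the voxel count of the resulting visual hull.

full grid |V| = 1000
  1. axis=1 (XZ plane), |mask|=75  ⇒  voxels=750
  2. axis=2 (XY plane), |mask|=38  ⇒  voxels=283

283 voxels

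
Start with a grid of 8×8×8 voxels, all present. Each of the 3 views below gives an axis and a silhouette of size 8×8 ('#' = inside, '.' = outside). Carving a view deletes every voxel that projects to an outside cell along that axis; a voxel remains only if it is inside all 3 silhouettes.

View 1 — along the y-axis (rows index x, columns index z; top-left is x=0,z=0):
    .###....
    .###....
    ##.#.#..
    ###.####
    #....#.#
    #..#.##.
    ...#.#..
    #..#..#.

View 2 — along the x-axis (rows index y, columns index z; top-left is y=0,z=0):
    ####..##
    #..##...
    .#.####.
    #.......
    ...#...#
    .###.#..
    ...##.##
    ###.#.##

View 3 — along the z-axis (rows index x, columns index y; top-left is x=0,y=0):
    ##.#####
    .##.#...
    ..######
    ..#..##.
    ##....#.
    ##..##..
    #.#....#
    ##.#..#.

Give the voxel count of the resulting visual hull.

59 voxels

full grid |V| = 512
V1 y: intersect with XZ mask (29 set) -- 232 left
V2 x: intersect with YZ mask (31 set) -- 115 left
V3 z: intersect with XY mask (33 set) -- 59 left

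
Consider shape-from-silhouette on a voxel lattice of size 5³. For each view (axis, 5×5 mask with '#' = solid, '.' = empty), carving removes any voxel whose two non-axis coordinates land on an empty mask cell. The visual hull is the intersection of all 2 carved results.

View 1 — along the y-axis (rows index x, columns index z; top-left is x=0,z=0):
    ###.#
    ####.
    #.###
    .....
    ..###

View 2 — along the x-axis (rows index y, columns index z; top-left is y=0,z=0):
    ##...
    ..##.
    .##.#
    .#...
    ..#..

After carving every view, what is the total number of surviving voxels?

27 voxels

initial block: 5^3 = 125
  1. axis=1 (XZ plane), |mask|=15  ⇒  voxels=75
  2. axis=0 (YZ plane), |mask|=9  ⇒  voxels=27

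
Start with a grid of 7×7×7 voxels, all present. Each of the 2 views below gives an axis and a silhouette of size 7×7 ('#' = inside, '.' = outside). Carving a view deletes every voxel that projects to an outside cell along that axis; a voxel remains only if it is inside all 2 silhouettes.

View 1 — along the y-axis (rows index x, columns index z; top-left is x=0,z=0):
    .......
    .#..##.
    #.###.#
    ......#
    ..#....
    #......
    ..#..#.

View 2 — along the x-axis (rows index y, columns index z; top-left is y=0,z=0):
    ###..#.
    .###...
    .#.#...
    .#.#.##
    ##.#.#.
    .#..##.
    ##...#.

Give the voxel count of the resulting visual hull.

start: 7×7×7 = 343 voxels
step 1: project along y, AND mask (13/49) → |grid| = 91
step 2: project along x, AND mask (23/49) → |grid| = 37

voxel count = 37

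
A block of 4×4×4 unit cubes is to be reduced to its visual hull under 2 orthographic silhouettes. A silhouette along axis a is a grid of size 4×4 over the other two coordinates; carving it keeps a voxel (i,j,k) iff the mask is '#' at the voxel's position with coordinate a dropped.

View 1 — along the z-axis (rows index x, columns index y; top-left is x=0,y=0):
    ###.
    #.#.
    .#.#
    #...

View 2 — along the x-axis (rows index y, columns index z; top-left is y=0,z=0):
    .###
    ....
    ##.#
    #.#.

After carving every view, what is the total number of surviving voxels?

voxel count = 17

start: 4×4×4 = 64 voxels
[1] z-view keeps 8 columns → grid now 32
[2] x-view keeps 8 columns → grid now 17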